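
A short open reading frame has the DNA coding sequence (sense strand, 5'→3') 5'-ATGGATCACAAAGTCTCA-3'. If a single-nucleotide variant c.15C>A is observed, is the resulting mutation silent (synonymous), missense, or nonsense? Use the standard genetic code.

Position 15 falls in codon 5: GTC → Val.
After the substitution the codon is GTA → Val.
Both encode Val, so the change is synonymous.

silent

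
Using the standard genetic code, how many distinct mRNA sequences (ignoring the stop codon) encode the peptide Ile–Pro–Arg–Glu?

144

Ile: 3 codons.
Pro: 4 codons.
Arg: 6 codons.
Glu: 2 codons.
3 × 4 × 6 × 2 = 144.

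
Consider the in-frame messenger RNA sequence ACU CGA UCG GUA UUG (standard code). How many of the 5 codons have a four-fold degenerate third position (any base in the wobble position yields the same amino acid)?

4

Codon 1 ACU (Thr): third position 4-fold.
Codon 2 CGA (Arg): third position 4-fold.
Codon 3 UCG (Ser): third position 4-fold.
Codon 4 GUA (Val): third position 4-fold.
Codon 5 UUG (Leu): third position 2-fold.
Four-fold degenerate third positions: 4.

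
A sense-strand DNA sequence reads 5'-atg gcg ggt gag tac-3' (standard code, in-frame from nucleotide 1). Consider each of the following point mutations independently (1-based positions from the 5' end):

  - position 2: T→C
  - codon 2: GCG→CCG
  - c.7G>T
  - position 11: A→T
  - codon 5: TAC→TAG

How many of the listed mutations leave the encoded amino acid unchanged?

Codon 1: ATG (Met) → ACG (Thr) — missense.
Codon 2: GCG (Ala) → CCG (Pro) — missense.
Codon 3: GGT (Gly) → TGT (Cys) — missense.
Codon 4: GAG (Glu) → GTG (Val) — missense.
Codon 5: TAC (Tyr) → TAG (Stop) — nonsense.
Synonymous: 0 of 5.

0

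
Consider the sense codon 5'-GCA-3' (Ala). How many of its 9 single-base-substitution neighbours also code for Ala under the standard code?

Position 1: none → 0 synonymous.
Position 2: none → 0 synonymous.
Position 3: GCU, GCC, GCG → 3 synonymous.
Total: 0 + 0 + 3 = 3.

3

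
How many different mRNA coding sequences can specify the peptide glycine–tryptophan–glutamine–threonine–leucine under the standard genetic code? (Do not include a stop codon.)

192

Gly: 4 codons.
Trp: 1 codon.
Gln: 2 codons.
Thr: 4 codons.
Leu: 6 codons.
4 × 1 × 2 × 4 × 6 = 192.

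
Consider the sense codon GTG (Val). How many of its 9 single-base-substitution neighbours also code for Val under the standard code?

Position 1: none → 0 synonymous.
Position 2: none → 0 synonymous.
Position 3: GTT, GTC, GTA → 3 synonymous.
Total: 0 + 0 + 3 = 3.

3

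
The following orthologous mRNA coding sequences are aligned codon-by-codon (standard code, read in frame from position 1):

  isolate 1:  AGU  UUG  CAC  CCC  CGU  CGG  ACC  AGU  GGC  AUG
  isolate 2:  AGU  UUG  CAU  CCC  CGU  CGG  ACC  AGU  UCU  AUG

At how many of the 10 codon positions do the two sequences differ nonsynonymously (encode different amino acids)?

Codon 1: AGU Ser / AGU Ser — identical.
Codon 2: UUG Leu / UUG Leu — identical.
Codon 3: CAC His / CAU His — synonymous.
Codon 4: CCC Pro / CCC Pro — identical.
Codon 5: CGU Arg / CGU Arg — identical.
Codon 6: CGG Arg / CGG Arg — identical.
Codon 7: ACC Thr / ACC Thr — identical.
Codon 8: AGU Ser / AGU Ser — identical.
Codon 9: GGC Gly / UCU Ser — nonsynonymous.
Codon 10: AUG Met / AUG Met — identical.
Nonsynonymous differences: 1.

1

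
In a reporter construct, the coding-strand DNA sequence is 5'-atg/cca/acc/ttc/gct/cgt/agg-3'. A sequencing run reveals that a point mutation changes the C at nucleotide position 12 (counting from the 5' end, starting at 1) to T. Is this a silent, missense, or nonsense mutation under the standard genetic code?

Position 12 falls in codon 4: TTC → Phe.
After the substitution the codon is TTT → Phe.
Both encode Phe, so the change is synonymous.

silent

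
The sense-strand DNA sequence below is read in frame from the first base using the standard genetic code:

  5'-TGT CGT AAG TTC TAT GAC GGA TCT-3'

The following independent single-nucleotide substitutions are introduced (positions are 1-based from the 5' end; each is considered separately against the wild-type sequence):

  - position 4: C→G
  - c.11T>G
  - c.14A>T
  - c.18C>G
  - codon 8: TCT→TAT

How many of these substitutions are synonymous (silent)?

Codon 2: CGT (Arg) → GGT (Gly) — missense.
Codon 4: TTC (Phe) → TGC (Cys) — missense.
Codon 5: TAT (Tyr) → TTT (Phe) — missense.
Codon 6: GAC (Asp) → GAG (Glu) — missense.
Codon 8: TCT (Ser) → TAT (Tyr) — missense.
Synonymous: 0 of 5.

0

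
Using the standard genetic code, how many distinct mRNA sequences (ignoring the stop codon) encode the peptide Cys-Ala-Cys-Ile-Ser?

Cys: 2 codons.
Ala: 4 codons.
Cys: 2 codons.
Ile: 3 codons.
Ser: 6 codons.
2 × 4 × 2 × 3 × 6 = 288.

288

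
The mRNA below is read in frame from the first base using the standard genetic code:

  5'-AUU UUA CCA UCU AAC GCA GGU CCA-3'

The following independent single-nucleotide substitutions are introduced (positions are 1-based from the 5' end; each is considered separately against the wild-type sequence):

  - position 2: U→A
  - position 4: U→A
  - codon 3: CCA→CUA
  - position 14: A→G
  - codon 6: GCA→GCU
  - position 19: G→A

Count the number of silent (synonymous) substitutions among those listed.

1

Codon 1: AUU (Ile) → AAU (Asn) — missense.
Codon 2: UUA (Leu) → AUA (Ile) — missense.
Codon 3: CCA (Pro) → CUA (Leu) — missense.
Codon 5: AAC (Asn) → AGC (Ser) — missense.
Codon 6: GCA (Ala) → GCU (Ala) — synonymous.
Codon 7: GGU (Gly) → AGU (Ser) — missense.
Synonymous: 1 of 6.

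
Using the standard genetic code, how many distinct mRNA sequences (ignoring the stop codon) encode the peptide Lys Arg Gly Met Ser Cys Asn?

Lys: 2 codons.
Arg: 6 codons.
Gly: 4 codons.
Met: 1 codon.
Ser: 6 codons.
Cys: 2 codons.
Asn: 2 codons.
2 × 6 × 4 × 1 × 6 × 2 × 2 = 1152.

1152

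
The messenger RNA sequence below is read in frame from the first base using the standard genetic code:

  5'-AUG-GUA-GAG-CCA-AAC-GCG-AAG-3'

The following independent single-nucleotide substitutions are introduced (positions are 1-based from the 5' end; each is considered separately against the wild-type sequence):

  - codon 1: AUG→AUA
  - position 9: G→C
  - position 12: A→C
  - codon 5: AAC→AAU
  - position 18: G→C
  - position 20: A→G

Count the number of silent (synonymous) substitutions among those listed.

Codon 1: AUG (Met) → AUA (Ile) — missense.
Codon 3: GAG (Glu) → GAC (Asp) — missense.
Codon 4: CCA (Pro) → CCC (Pro) — synonymous.
Codon 5: AAC (Asn) → AAU (Asn) — synonymous.
Codon 6: GCG (Ala) → GCC (Ala) — synonymous.
Codon 7: AAG (Lys) → AGG (Arg) — missense.
Synonymous: 3 of 6.

3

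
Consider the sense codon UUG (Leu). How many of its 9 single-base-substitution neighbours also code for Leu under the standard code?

2

Position 1: CUG → 1 synonymous.
Position 2: none → 0 synonymous.
Position 3: UUA → 1 synonymous.
Total: 1 + 0 + 1 = 2.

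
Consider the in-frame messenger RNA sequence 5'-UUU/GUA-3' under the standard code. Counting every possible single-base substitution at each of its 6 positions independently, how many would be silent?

4

Codon 1 (UUU, Phe): 1 synonymous substitution.
Codon 2 (GUA, Val): 3 synonymous substitutions.
Total: 1 + 3 = 4.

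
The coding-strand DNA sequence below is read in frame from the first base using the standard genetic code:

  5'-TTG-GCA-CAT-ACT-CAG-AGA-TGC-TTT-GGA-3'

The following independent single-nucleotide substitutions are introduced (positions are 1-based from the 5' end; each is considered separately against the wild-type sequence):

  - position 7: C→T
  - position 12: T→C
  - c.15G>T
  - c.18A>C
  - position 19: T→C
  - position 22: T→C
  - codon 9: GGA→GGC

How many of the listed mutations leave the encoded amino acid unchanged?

2

Codon 3: CAT (His) → TAT (Tyr) — missense.
Codon 4: ACT (Thr) → ACC (Thr) — synonymous.
Codon 5: CAG (Gln) → CAT (His) — missense.
Codon 6: AGA (Arg) → AGC (Ser) — missense.
Codon 7: TGC (Cys) → CGC (Arg) — missense.
Codon 8: TTT (Phe) → CTT (Leu) — missense.
Codon 9: GGA (Gly) → GGC (Gly) — synonymous.
Synonymous: 2 of 7.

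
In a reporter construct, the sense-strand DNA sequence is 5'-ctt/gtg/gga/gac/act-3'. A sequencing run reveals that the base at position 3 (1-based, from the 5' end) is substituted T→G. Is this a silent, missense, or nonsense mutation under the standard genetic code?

Position 3 falls in codon 1: CTT → Leu.
After the substitution the codon is CTG → Leu.
Both encode Leu, so the change is synonymous.

silent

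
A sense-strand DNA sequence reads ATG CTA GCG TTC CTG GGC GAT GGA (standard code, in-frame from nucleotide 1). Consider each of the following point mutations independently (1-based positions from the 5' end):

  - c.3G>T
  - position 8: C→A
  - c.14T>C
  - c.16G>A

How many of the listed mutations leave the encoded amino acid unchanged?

0

Codon 1: ATG (Met) → ATT (Ile) — missense.
Codon 3: GCG (Ala) → GAG (Glu) — missense.
Codon 5: CTG (Leu) → CCG (Pro) — missense.
Codon 6: GGC (Gly) → AGC (Ser) — missense.
Synonymous: 0 of 4.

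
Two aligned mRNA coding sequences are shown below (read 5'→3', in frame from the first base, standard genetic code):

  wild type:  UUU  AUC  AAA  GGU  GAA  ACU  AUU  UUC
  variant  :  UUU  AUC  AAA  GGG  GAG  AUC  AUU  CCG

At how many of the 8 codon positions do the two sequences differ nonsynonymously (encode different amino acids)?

2

Codon 1: UUU Phe / UUU Phe — identical.
Codon 2: AUC Ile / AUC Ile — identical.
Codon 3: AAA Lys / AAA Lys — identical.
Codon 4: GGU Gly / GGG Gly — synonymous.
Codon 5: GAA Glu / GAG Glu — synonymous.
Codon 6: ACU Thr / AUC Ile — nonsynonymous.
Codon 7: AUU Ile / AUU Ile — identical.
Codon 8: UUC Phe / CCG Pro — nonsynonymous.
Nonsynonymous differences: 2.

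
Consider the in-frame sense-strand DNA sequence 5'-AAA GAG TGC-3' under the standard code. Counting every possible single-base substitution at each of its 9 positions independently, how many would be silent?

3

Codon 1 (AAA, Lys): 1 synonymous substitution.
Codon 2 (GAG, Glu): 1 synonymous substitution.
Codon 3 (TGC, Cys): 1 synonymous substitution.
Total: 1 + 1 + 1 = 3.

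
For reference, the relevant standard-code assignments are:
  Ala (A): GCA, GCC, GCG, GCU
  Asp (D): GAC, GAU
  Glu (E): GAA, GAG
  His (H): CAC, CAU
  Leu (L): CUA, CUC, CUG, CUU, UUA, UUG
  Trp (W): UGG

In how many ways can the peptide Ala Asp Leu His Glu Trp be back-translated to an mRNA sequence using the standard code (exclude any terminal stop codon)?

Ala: 4 codons.
Asp: 2 codons.
Leu: 6 codons.
His: 2 codons.
Glu: 2 codons.
Trp: 1 codon.
4 × 2 × 6 × 2 × 2 × 1 = 192.

192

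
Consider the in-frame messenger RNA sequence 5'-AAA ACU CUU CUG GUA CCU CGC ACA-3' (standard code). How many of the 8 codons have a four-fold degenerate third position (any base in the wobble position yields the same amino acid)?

7

Codon 1 AAA (Lys): third position 2-fold.
Codon 2 ACU (Thr): third position 4-fold.
Codon 3 CUU (Leu): third position 4-fold.
Codon 4 CUG (Leu): third position 4-fold.
Codon 5 GUA (Val): third position 4-fold.
Codon 6 CCU (Pro): third position 4-fold.
Codon 7 CGC (Arg): third position 4-fold.
Codon 8 ACA (Thr): third position 4-fold.
Four-fold degenerate third positions: 7.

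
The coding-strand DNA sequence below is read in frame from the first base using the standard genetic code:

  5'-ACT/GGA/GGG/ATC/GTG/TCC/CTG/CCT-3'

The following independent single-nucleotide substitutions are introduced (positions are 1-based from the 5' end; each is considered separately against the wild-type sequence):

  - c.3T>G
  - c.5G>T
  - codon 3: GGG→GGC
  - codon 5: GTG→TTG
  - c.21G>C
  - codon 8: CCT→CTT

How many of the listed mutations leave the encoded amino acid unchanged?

3

Codon 1: ACT (Thr) → ACG (Thr) — synonymous.
Codon 2: GGA (Gly) → GTA (Val) — missense.
Codon 3: GGG (Gly) → GGC (Gly) — synonymous.
Codon 5: GTG (Val) → TTG (Leu) — missense.
Codon 7: CTG (Leu) → CTC (Leu) — synonymous.
Codon 8: CCT (Pro) → CTT (Leu) — missense.
Synonymous: 3 of 6.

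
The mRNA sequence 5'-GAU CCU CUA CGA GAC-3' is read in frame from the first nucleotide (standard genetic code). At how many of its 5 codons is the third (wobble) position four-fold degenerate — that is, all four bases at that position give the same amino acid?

Codon 1 GAU (Asp): third position 2-fold.
Codon 2 CCU (Pro): third position 4-fold.
Codon 3 CUA (Leu): third position 4-fold.
Codon 4 CGA (Arg): third position 4-fold.
Codon 5 GAC (Asp): third position 2-fold.
Four-fold degenerate third positions: 3.

3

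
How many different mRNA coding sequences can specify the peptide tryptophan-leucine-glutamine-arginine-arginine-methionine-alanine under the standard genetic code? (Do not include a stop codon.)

1728

Trp: 1 codon.
Leu: 6 codons.
Gln: 2 codons.
Arg: 6 codons.
Arg: 6 codons.
Met: 1 codon.
Ala: 4 codons.
1 × 6 × 2 × 6 × 6 × 1 × 4 = 1728.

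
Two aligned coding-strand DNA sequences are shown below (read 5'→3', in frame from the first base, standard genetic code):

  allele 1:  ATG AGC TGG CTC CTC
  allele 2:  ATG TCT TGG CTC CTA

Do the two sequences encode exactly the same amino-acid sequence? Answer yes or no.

Codon 1: ATG Met / ATG Met — identical.
Codon 2: AGC Ser / TCT Ser — synonymous.
Codon 3: TGG Trp / TGG Trp — identical.
Codon 4: CTC Leu / CTC Leu — identical.
Codon 5: CTC Leu / CTA Leu — synonymous.
Nonsynonymous differences: 0 → same protein.

yes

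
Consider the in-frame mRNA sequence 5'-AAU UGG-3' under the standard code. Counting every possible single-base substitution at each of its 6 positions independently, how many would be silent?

Codon 1 (AAU, Asn): 1 synonymous substitution.
Codon 2 (UGG, Trp): 0 synonymous substitutions.
Total: 1 + 0 = 1.

1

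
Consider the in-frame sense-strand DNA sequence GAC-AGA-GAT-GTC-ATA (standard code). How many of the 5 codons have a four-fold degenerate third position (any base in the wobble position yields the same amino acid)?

1

Codon 1 GAC (Asp): third position 2-fold.
Codon 2 AGA (Arg): third position 2-fold.
Codon 3 GAT (Asp): third position 2-fold.
Codon 4 GTC (Val): third position 4-fold.
Codon 5 ATA (Ile): third position 3-fold.
Four-fold degenerate third positions: 1.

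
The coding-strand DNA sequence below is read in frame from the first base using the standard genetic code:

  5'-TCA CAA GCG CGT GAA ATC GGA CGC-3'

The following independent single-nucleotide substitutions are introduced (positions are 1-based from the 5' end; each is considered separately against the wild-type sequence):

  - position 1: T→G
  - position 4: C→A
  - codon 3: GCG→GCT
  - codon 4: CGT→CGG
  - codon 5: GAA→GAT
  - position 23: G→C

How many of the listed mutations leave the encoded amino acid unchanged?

2

Codon 1: TCA (Ser) → GCA (Ala) — missense.
Codon 2: CAA (Gln) → AAA (Lys) — missense.
Codon 3: GCG (Ala) → GCT (Ala) — synonymous.
Codon 4: CGT (Arg) → CGG (Arg) — synonymous.
Codon 5: GAA (Glu) → GAT (Asp) — missense.
Codon 8: CGC (Arg) → CCC (Pro) — missense.
Synonymous: 2 of 6.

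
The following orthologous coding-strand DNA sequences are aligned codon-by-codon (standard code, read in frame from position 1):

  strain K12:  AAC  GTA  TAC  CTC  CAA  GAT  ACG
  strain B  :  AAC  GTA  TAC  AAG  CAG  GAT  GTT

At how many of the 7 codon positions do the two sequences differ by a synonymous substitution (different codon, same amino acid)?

1

Codon 1: AAC Asn / AAC Asn — identical.
Codon 2: GTA Val / GTA Val — identical.
Codon 3: TAC Tyr / TAC Tyr — identical.
Codon 4: CTC Leu / AAG Lys — nonsynonymous.
Codon 5: CAA Gln / CAG Gln — synonymous.
Codon 6: GAT Asp / GAT Asp — identical.
Codon 7: ACG Thr / GTT Val — nonsynonymous.
Synonymous differences: 1.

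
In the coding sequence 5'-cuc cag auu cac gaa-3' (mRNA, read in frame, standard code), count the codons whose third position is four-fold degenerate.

Codon 1 CUC (Leu): third position 4-fold.
Codon 2 CAG (Gln): third position 2-fold.
Codon 3 AUU (Ile): third position 3-fold.
Codon 4 CAC (His): third position 2-fold.
Codon 5 GAA (Glu): third position 2-fold.
Four-fold degenerate third positions: 1.

1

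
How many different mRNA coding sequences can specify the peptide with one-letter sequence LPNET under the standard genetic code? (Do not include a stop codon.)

Leu: 6 codons.
Pro: 4 codons.
Asn: 2 codons.
Glu: 2 codons.
Thr: 4 codons.
6 × 4 × 2 × 2 × 4 = 384.

384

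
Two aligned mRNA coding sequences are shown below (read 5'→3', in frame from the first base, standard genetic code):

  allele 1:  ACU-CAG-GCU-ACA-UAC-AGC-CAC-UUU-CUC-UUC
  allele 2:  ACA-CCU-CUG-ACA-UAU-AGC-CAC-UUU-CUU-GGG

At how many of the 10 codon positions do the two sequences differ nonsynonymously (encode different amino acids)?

3

Codon 1: ACU Thr / ACA Thr — synonymous.
Codon 2: CAG Gln / CCU Pro — nonsynonymous.
Codon 3: GCU Ala / CUG Leu — nonsynonymous.
Codon 4: ACA Thr / ACA Thr — identical.
Codon 5: UAC Tyr / UAU Tyr — synonymous.
Codon 6: AGC Ser / AGC Ser — identical.
Codon 7: CAC His / CAC His — identical.
Codon 8: UUU Phe / UUU Phe — identical.
Codon 9: CUC Leu / CUU Leu — synonymous.
Codon 10: UUC Phe / GGG Gly — nonsynonymous.
Nonsynonymous differences: 3.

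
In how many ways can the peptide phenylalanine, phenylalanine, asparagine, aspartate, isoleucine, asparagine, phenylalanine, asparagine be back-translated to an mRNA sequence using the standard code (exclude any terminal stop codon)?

384

Phe: 2 codons.
Phe: 2 codons.
Asn: 2 codons.
Asp: 2 codons.
Ile: 3 codons.
Asn: 2 codons.
Phe: 2 codons.
Asn: 2 codons.
2 × 2 × 2 × 2 × 3 × 2 × 2 × 2 = 384.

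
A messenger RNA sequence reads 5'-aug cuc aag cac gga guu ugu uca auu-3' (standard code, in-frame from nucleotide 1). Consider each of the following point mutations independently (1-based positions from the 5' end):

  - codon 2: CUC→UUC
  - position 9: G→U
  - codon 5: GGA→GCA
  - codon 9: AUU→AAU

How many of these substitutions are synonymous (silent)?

Codon 2: CUC (Leu) → UUC (Phe) — missense.
Codon 3: AAG (Lys) → AAU (Asn) — missense.
Codon 5: GGA (Gly) → GCA (Ala) — missense.
Codon 9: AUU (Ile) → AAU (Asn) — missense.
Synonymous: 0 of 4.

0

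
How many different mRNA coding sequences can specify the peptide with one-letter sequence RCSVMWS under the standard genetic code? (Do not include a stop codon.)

Arg: 6 codons.
Cys: 2 codons.
Ser: 6 codons.
Val: 4 codons.
Met: 1 codon.
Trp: 1 codon.
Ser: 6 codons.
6 × 2 × 6 × 4 × 1 × 1 × 6 = 1728.

1728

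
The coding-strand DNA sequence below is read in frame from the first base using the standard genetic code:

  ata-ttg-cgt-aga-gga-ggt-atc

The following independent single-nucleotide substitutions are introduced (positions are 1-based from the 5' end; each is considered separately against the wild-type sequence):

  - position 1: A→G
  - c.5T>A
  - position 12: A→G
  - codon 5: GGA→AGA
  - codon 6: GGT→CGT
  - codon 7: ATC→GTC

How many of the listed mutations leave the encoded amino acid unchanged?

1

Codon 1: ATA (Ile) → GTA (Val) — missense.
Codon 2: TTG (Leu) → TAG (Stop) — nonsense.
Codon 4: AGA (Arg) → AGG (Arg) — synonymous.
Codon 5: GGA (Gly) → AGA (Arg) — missense.
Codon 6: GGT (Gly) → CGT (Arg) — missense.
Codon 7: ATC (Ile) → GTC (Val) — missense.
Synonymous: 1 of 6.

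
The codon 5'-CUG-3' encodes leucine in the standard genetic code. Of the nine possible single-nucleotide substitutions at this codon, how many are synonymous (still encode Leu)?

Position 1: UUG → 1 synonymous.
Position 2: none → 0 synonymous.
Position 3: CUU, CUC, CUA → 3 synonymous.
Total: 1 + 0 + 3 = 4.

4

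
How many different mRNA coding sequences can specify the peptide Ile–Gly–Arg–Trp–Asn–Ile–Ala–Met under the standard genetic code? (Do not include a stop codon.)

Ile: 3 codons.
Gly: 4 codons.
Arg: 6 codons.
Trp: 1 codon.
Asn: 2 codons.
Ile: 3 codons.
Ala: 4 codons.
Met: 1 codon.
3 × 4 × 6 × 1 × 2 × 3 × 4 × 1 = 1728.

1728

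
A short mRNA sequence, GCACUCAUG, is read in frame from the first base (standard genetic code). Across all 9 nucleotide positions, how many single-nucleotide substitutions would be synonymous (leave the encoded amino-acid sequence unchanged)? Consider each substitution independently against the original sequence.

6

Codon 1 (GCA, Ala): 3 synonymous substitutions.
Codon 2 (CUC, Leu): 3 synonymous substitutions.
Codon 3 (AUG, Met): 0 synonymous substitutions.
Total: 3 + 3 + 0 = 6.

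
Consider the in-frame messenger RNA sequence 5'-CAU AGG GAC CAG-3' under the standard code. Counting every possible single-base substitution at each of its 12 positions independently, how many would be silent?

Codon 1 (CAU, His): 1 synonymous substitution.
Codon 2 (AGG, Arg): 2 synonymous substitutions.
Codon 3 (GAC, Asp): 1 synonymous substitution.
Codon 4 (CAG, Gln): 1 synonymous substitution.
Total: 1 + 2 + 1 + 1 = 5.

5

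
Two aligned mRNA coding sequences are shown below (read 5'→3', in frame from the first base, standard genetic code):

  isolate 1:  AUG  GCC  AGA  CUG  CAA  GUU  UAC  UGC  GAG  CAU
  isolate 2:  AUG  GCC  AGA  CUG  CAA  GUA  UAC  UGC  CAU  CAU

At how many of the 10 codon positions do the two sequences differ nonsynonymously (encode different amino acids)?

Codon 1: AUG Met / AUG Met — identical.
Codon 2: GCC Ala / GCC Ala — identical.
Codon 3: AGA Arg / AGA Arg — identical.
Codon 4: CUG Leu / CUG Leu — identical.
Codon 5: CAA Gln / CAA Gln — identical.
Codon 6: GUU Val / GUA Val — synonymous.
Codon 7: UAC Tyr / UAC Tyr — identical.
Codon 8: UGC Cys / UGC Cys — identical.
Codon 9: GAG Glu / CAU His — nonsynonymous.
Codon 10: CAU His / CAU His — identical.
Nonsynonymous differences: 1.

1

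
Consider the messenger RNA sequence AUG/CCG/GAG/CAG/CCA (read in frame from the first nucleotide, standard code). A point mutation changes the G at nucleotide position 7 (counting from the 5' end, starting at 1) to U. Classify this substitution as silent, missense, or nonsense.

Position 7 falls in codon 3: GAG → Glu.
After the substitution the codon is UAG → Stop.
The new codon is a stop codon, so this is a nonsense mutation.

nonsense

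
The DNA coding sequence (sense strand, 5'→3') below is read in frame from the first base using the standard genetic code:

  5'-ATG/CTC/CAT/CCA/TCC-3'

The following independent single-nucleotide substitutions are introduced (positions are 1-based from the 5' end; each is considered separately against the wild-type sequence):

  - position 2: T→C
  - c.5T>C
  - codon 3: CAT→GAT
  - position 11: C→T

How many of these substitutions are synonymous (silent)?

0

Codon 1: ATG (Met) → ACG (Thr) — missense.
Codon 2: CTC (Leu) → CCC (Pro) — missense.
Codon 3: CAT (His) → GAT (Asp) — missense.
Codon 4: CCA (Pro) → CTA (Leu) — missense.
Synonymous: 0 of 4.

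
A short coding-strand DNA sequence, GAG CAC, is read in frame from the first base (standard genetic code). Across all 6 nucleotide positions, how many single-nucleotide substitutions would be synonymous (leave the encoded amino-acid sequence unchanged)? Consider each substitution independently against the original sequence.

Codon 1 (GAG, Glu): 1 synonymous substitution.
Codon 2 (CAC, His): 1 synonymous substitution.
Total: 1 + 1 = 2.

2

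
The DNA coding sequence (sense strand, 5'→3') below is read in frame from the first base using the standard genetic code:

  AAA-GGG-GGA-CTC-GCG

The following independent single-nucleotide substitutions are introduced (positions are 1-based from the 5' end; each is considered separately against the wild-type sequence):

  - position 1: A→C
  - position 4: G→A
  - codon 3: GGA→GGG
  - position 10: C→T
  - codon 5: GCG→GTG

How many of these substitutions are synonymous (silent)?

Codon 1: AAA (Lys) → CAA (Gln) — missense.
Codon 2: GGG (Gly) → AGG (Arg) — missense.
Codon 3: GGA (Gly) → GGG (Gly) — synonymous.
Codon 4: CTC (Leu) → TTC (Phe) — missense.
Codon 5: GCG (Ala) → GTG (Val) — missense.
Synonymous: 1 of 5.

1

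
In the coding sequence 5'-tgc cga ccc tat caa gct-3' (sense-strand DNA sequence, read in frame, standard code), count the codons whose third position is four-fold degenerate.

Codon 1 TGC (Cys): third position 2-fold.
Codon 2 CGA (Arg): third position 4-fold.
Codon 3 CCC (Pro): third position 4-fold.
Codon 4 TAT (Tyr): third position 2-fold.
Codon 5 CAA (Gln): third position 2-fold.
Codon 6 GCT (Ala): third position 4-fold.
Four-fold degenerate third positions: 3.

3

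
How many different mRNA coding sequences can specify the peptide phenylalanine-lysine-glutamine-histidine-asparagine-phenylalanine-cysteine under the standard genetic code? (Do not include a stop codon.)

Phe: 2 codons.
Lys: 2 codons.
Gln: 2 codons.
His: 2 codons.
Asn: 2 codons.
Phe: 2 codons.
Cys: 2 codons.
2 × 2 × 2 × 2 × 2 × 2 × 2 = 128.

128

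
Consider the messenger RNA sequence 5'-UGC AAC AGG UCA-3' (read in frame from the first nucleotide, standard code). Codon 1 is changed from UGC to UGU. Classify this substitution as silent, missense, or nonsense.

Position 3 falls in codon 1: UGC → Cys.
After the substitution the codon is UGU → Cys.
Both encode Cys, so the change is synonymous.

silent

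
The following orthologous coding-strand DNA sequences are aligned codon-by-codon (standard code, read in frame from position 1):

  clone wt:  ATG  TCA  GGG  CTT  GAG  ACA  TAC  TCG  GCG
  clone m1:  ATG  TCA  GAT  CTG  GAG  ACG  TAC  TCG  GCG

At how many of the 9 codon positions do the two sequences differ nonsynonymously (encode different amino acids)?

Codon 1: ATG Met / ATG Met — identical.
Codon 2: TCA Ser / TCA Ser — identical.
Codon 3: GGG Gly / GAT Asp — nonsynonymous.
Codon 4: CTT Leu / CTG Leu — synonymous.
Codon 5: GAG Glu / GAG Glu — identical.
Codon 6: ACA Thr / ACG Thr — synonymous.
Codon 7: TAC Tyr / TAC Tyr — identical.
Codon 8: TCG Ser / TCG Ser — identical.
Codon 9: GCG Ala / GCG Ala — identical.
Nonsynonymous differences: 1.

1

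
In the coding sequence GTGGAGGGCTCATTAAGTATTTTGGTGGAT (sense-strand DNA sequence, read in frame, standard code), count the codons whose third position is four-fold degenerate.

Codon 1 GTG (Val): third position 4-fold.
Codon 2 GAG (Glu): third position 2-fold.
Codon 3 GGC (Gly): third position 4-fold.
Codon 4 TCA (Ser): third position 4-fold.
Codon 5 TTA (Leu): third position 2-fold.
Codon 6 AGT (Ser): third position 2-fold.
Codon 7 ATT (Ile): third position 3-fold.
Codon 8 TTG (Leu): third position 2-fold.
Codon 9 GTG (Val): third position 4-fold.
Codon 10 GAT (Asp): third position 2-fold.
Four-fold degenerate third positions: 4.

4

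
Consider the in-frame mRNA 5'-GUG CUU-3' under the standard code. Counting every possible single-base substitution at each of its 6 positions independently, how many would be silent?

Codon 1 (GUG, Val): 3 synonymous substitutions.
Codon 2 (CUU, Leu): 3 synonymous substitutions.
Total: 3 + 3 = 6.

6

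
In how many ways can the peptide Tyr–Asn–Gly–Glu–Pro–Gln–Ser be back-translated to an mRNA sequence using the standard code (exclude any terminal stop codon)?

Tyr: 2 codons.
Asn: 2 codons.
Gly: 4 codons.
Glu: 2 codons.
Pro: 4 codons.
Gln: 2 codons.
Ser: 6 codons.
2 × 2 × 4 × 2 × 4 × 2 × 6 = 1536.

1536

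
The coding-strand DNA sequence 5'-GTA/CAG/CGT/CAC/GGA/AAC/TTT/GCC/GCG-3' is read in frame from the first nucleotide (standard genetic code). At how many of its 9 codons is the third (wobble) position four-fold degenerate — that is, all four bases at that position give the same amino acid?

5

Codon 1 GTA (Val): third position 4-fold.
Codon 2 CAG (Gln): third position 2-fold.
Codon 3 CGT (Arg): third position 4-fold.
Codon 4 CAC (His): third position 2-fold.
Codon 5 GGA (Gly): third position 4-fold.
Codon 6 AAC (Asn): third position 2-fold.
Codon 7 TTT (Phe): third position 2-fold.
Codon 8 GCC (Ala): third position 4-fold.
Codon 9 GCG (Ala): third position 4-fold.
Four-fold degenerate third positions: 5.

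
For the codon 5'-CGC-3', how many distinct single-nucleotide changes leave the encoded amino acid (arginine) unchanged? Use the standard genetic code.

3

Position 1: none → 0 synonymous.
Position 2: none → 0 synonymous.
Position 3: CGU, CGA, CGG → 3 synonymous.
Total: 0 + 0 + 3 = 3.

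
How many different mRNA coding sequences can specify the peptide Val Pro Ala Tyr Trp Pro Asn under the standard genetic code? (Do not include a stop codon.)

Val: 4 codons.
Pro: 4 codons.
Ala: 4 codons.
Tyr: 2 codons.
Trp: 1 codon.
Pro: 4 codons.
Asn: 2 codons.
4 × 4 × 4 × 2 × 1 × 4 × 2 = 1024.

1024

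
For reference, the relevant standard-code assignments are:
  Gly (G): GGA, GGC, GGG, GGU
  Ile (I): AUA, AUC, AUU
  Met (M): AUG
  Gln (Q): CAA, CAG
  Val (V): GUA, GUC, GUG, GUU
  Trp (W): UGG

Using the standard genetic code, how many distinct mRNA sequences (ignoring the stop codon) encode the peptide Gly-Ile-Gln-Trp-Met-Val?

96

Gly: 4 codons.
Ile: 3 codons.
Gln: 2 codons.
Trp: 1 codon.
Met: 1 codon.
Val: 4 codons.
4 × 3 × 2 × 1 × 1 × 4 = 96.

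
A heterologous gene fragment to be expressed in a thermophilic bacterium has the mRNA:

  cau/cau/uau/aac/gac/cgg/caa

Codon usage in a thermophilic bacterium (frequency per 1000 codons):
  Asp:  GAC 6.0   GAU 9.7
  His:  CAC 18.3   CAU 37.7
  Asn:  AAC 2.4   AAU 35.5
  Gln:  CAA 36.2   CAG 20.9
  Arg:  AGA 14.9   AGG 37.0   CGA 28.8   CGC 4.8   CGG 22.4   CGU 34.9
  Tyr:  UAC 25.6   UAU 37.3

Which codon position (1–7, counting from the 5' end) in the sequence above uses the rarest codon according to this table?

Codon 1 CAU (His): 37.7 per 1000.
Codon 2 CAU (His): 37.7 per 1000.
Codon 3 UAU (Tyr): 37.3 per 1000.
Codon 4 AAC (Asn): 2.4 per 1000.
Codon 5 GAC (Asp): 6.0 per 1000.
Codon 6 CGG (Arg): 22.4 per 1000.
Codon 7 CAA (Gln): 36.2 per 1000.
Lowest frequency is 2.4 at codon 4.

4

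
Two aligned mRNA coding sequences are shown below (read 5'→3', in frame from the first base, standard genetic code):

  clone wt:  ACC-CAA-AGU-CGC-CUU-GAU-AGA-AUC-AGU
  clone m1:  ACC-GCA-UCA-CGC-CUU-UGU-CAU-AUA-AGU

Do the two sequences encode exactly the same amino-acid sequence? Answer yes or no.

Codon 1: ACC Thr / ACC Thr — identical.
Codon 2: CAA Gln / GCA Ala — nonsynonymous.
Codon 3: AGU Ser / UCA Ser — synonymous.
Codon 4: CGC Arg / CGC Arg — identical.
Codon 5: CUU Leu / CUU Leu — identical.
Codon 6: GAU Asp / UGU Cys — nonsynonymous.
Codon 7: AGA Arg / CAU His — nonsynonymous.
Codon 8: AUC Ile / AUA Ile — synonymous.
Codon 9: AGU Ser / AGU Ser — identical.
Nonsynonymous differences: 3 → different protein.

no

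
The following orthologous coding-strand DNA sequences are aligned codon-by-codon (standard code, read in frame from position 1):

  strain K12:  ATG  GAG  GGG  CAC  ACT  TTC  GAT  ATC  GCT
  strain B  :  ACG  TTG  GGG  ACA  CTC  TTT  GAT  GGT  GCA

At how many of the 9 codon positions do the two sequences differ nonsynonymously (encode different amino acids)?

Codon 1: ATG Met / ACG Thr — nonsynonymous.
Codon 2: GAG Glu / TTG Leu — nonsynonymous.
Codon 3: GGG Gly / GGG Gly — identical.
Codon 4: CAC His / ACA Thr — nonsynonymous.
Codon 5: ACT Thr / CTC Leu — nonsynonymous.
Codon 6: TTC Phe / TTT Phe — synonymous.
Codon 7: GAT Asp / GAT Asp — identical.
Codon 8: ATC Ile / GGT Gly — nonsynonymous.
Codon 9: GCT Ala / GCA Ala — synonymous.
Nonsynonymous differences: 5.

5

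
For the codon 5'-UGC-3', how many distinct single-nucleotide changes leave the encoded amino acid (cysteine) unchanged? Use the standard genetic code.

Position 1: none → 0 synonymous.
Position 2: none → 0 synonymous.
Position 3: UGU → 1 synonymous.
Total: 0 + 0 + 1 = 1.

1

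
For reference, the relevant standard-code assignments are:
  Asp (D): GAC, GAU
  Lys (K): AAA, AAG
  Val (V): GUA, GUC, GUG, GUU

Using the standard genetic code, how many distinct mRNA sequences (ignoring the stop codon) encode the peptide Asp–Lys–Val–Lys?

32

Asp: 2 codons.
Lys: 2 codons.
Val: 4 codons.
Lys: 2 codons.
2 × 2 × 4 × 2 = 32.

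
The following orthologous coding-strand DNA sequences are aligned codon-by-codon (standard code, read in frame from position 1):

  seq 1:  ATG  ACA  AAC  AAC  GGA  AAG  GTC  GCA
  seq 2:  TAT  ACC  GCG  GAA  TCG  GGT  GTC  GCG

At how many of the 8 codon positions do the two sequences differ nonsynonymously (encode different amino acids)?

5

Codon 1: ATG Met / TAT Tyr — nonsynonymous.
Codon 2: ACA Thr / ACC Thr — synonymous.
Codon 3: AAC Asn / GCG Ala — nonsynonymous.
Codon 4: AAC Asn / GAA Glu — nonsynonymous.
Codon 5: GGA Gly / TCG Ser — nonsynonymous.
Codon 6: AAG Lys / GGT Gly — nonsynonymous.
Codon 7: GTC Val / GTC Val — identical.
Codon 8: GCA Ala / GCG Ala — synonymous.
Nonsynonymous differences: 5.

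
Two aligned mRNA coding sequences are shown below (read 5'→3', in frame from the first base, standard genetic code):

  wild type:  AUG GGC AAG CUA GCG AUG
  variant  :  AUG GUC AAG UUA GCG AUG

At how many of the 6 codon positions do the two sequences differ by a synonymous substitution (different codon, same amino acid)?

Codon 1: AUG Met / AUG Met — identical.
Codon 2: GGC Gly / GUC Val — nonsynonymous.
Codon 3: AAG Lys / AAG Lys — identical.
Codon 4: CUA Leu / UUA Leu — synonymous.
Codon 5: GCG Ala / GCG Ala — identical.
Codon 6: AUG Met / AUG Met — identical.
Synonymous differences: 1.

1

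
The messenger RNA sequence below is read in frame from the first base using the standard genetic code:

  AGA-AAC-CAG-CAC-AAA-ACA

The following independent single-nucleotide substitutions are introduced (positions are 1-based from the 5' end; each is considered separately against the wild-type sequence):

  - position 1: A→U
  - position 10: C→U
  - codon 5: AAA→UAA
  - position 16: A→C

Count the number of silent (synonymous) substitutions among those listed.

0

Codon 1: AGA (Arg) → UGA (Stop) — nonsense.
Codon 4: CAC (His) → UAC (Tyr) — missense.
Codon 5: AAA (Lys) → UAA (Stop) — nonsense.
Codon 6: ACA (Thr) → CCA (Pro) — missense.
Synonymous: 0 of 4.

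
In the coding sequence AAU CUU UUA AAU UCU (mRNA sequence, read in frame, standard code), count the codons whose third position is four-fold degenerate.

Codon 1 AAU (Asn): third position 2-fold.
Codon 2 CUU (Leu): third position 4-fold.
Codon 3 UUA (Leu): third position 2-fold.
Codon 4 AAU (Asn): third position 2-fold.
Codon 5 UCU (Ser): third position 4-fold.
Four-fold degenerate third positions: 2.

2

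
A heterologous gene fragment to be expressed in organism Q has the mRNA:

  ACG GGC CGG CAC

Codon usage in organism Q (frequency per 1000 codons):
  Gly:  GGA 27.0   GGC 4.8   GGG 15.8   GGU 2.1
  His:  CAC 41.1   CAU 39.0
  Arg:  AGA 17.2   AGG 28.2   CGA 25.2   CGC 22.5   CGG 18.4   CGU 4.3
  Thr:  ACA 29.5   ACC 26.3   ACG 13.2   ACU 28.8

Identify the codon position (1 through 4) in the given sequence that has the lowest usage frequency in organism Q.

2

Codon 1 ACG (Thr): 13.2 per 1000.
Codon 2 GGC (Gly): 4.8 per 1000.
Codon 3 CGG (Arg): 18.4 per 1000.
Codon 4 CAC (His): 41.1 per 1000.
Lowest frequency is 4.8 at codon 2.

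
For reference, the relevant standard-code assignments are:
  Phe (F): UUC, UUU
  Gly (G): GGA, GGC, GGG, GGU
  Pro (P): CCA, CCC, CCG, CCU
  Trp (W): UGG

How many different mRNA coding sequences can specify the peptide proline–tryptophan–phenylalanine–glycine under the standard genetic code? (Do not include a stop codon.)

32

Pro: 4 codons.
Trp: 1 codon.
Phe: 2 codons.
Gly: 4 codons.
4 × 1 × 2 × 4 = 32.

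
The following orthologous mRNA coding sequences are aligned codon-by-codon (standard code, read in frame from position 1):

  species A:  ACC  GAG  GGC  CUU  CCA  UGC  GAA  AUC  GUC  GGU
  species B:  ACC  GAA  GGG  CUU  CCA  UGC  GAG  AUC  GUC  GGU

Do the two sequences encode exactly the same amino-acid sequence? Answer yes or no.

Codon 1: ACC Thr / ACC Thr — identical.
Codon 2: GAG Glu / GAA Glu — synonymous.
Codon 3: GGC Gly / GGG Gly — synonymous.
Codon 4: CUU Leu / CUU Leu — identical.
Codon 5: CCA Pro / CCA Pro — identical.
Codon 6: UGC Cys / UGC Cys — identical.
Codon 7: GAA Glu / GAG Glu — synonymous.
Codon 8: AUC Ile / AUC Ile — identical.
Codon 9: GUC Val / GUC Val — identical.
Codon 10: GGU Gly / GGU Gly — identical.
Nonsynonymous differences: 0 → same protein.

yes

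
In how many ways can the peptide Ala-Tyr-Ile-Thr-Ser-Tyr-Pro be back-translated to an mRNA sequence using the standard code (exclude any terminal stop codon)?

4608

Ala: 4 codons.
Tyr: 2 codons.
Ile: 3 codons.
Thr: 4 codons.
Ser: 6 codons.
Tyr: 2 codons.
Pro: 4 codons.
4 × 2 × 3 × 4 × 6 × 2 × 4 = 4608.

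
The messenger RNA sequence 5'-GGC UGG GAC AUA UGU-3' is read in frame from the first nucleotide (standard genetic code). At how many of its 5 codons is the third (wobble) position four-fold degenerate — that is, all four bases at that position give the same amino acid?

1

Codon 1 GGC (Gly): third position 4-fold.
Codon 2 UGG (Trp): third position 1-fold.
Codon 3 GAC (Asp): third position 2-fold.
Codon 4 AUA (Ile): third position 3-fold.
Codon 5 UGU (Cys): third position 2-fold.
Four-fold degenerate third positions: 1.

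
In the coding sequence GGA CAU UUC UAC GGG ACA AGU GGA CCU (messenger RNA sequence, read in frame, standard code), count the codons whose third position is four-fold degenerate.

5

Codon 1 GGA (Gly): third position 4-fold.
Codon 2 CAU (His): third position 2-fold.
Codon 3 UUC (Phe): third position 2-fold.
Codon 4 UAC (Tyr): third position 2-fold.
Codon 5 GGG (Gly): third position 4-fold.
Codon 6 ACA (Thr): third position 4-fold.
Codon 7 AGU (Ser): third position 2-fold.
Codon 8 GGA (Gly): third position 4-fold.
Codon 9 CCU (Pro): third position 4-fold.
Four-fold degenerate third positions: 5.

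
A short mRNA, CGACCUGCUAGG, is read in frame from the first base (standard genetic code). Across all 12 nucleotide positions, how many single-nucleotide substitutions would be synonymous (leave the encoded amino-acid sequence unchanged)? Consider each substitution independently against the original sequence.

12

Codon 1 (CGA, Arg): 4 synonymous substitutions.
Codon 2 (CCU, Pro): 3 synonymous substitutions.
Codon 3 (GCU, Ala): 3 synonymous substitutions.
Codon 4 (AGG, Arg): 2 synonymous substitutions.
Total: 4 + 3 + 3 + 2 = 12.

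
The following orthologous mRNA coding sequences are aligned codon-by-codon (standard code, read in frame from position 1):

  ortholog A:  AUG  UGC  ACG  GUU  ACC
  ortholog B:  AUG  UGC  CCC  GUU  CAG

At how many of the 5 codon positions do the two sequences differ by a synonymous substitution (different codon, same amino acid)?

0

Codon 1: AUG Met / AUG Met — identical.
Codon 2: UGC Cys / UGC Cys — identical.
Codon 3: ACG Thr / CCC Pro — nonsynonymous.
Codon 4: GUU Val / GUU Val — identical.
Codon 5: ACC Thr / CAG Gln — nonsynonymous.
Synonymous differences: 0.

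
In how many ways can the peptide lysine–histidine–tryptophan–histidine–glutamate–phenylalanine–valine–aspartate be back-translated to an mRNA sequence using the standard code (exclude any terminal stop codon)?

256

Lys: 2 codons.
His: 2 codons.
Trp: 1 codon.
His: 2 codons.
Glu: 2 codons.
Phe: 2 codons.
Val: 4 codons.
Asp: 2 codons.
2 × 2 × 1 × 2 × 2 × 2 × 4 × 2 = 256.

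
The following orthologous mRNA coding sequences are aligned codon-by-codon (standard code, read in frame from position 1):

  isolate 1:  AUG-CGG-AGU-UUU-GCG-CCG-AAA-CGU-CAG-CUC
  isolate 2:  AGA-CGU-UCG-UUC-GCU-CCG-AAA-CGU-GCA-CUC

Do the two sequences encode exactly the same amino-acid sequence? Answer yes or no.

Codon 1: AUG Met / AGA Arg — nonsynonymous.
Codon 2: CGG Arg / CGU Arg — synonymous.
Codon 3: AGU Ser / UCG Ser — synonymous.
Codon 4: UUU Phe / UUC Phe — synonymous.
Codon 5: GCG Ala / GCU Ala — synonymous.
Codon 6: CCG Pro / CCG Pro — identical.
Codon 7: AAA Lys / AAA Lys — identical.
Codon 8: CGU Arg / CGU Arg — identical.
Codon 9: CAG Gln / GCA Ala — nonsynonymous.
Codon 10: CUC Leu / CUC Leu — identical.
Nonsynonymous differences: 2 → different protein.

no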